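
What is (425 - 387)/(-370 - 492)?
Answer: -19/431 ≈ -0.044084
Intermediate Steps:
(425 - 387)/(-370 - 492) = 38/(-862) = 38*(-1/862) = -19/431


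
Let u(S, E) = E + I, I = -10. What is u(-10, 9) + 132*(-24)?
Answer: -3169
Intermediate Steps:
u(S, E) = -10 + E (u(S, E) = E - 10 = -10 + E)
u(-10, 9) + 132*(-24) = (-10 + 9) + 132*(-24) = -1 - 3168 = -3169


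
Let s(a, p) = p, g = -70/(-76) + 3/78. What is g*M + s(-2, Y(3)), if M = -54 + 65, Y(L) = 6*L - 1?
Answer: 6806/247 ≈ 27.555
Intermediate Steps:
Y(L) = -1 + 6*L
g = 237/247 (g = -70*(-1/76) + 3*(1/78) = 35/38 + 1/26 = 237/247 ≈ 0.95951)
M = 11
g*M + s(-2, Y(3)) = (237/247)*11 + (-1 + 6*3) = 2607/247 + (-1 + 18) = 2607/247 + 17 = 6806/247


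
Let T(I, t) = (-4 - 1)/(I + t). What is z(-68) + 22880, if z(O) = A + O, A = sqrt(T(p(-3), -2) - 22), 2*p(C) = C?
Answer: 22812 + 12*I*sqrt(7)/7 ≈ 22812.0 + 4.5356*I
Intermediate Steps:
p(C) = C/2
T(I, t) = -5/(I + t)
A = 12*I*sqrt(7)/7 (A = sqrt(-5/((1/2)*(-3) - 2) - 22) = sqrt(-5/(-3/2 - 2) - 22) = sqrt(-5/(-7/2) - 22) = sqrt(-5*(-2/7) - 22) = sqrt(10/7 - 22) = sqrt(-144/7) = 12*I*sqrt(7)/7 ≈ 4.5356*I)
z(O) = O + 12*I*sqrt(7)/7 (z(O) = 12*I*sqrt(7)/7 + O = O + 12*I*sqrt(7)/7)
z(-68) + 22880 = (-68 + 12*I*sqrt(7)/7) + 22880 = 22812 + 12*I*sqrt(7)/7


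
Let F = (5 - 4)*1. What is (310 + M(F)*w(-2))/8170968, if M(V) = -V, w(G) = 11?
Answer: 23/628536 ≈ 3.6593e-5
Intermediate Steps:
F = 1 (F = 1*1 = 1)
(310 + M(F)*w(-2))/8170968 = (310 - 1*1*11)/8170968 = (310 - 1*11)*(1/8170968) = (310 - 11)*(1/8170968) = 299*(1/8170968) = 23/628536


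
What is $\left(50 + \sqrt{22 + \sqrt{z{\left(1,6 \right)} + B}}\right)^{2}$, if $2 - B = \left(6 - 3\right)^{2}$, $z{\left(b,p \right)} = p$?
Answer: $\left(50 + \sqrt{22 + i}\right)^{2} \approx 2991.2 + 11.66 i$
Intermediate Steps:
$B = -7$ ($B = 2 - \left(6 - 3\right)^{2} = 2 - 3^{2} = 2 - 9 = -7$)
$\left(50 + \sqrt{22 + \sqrt{z{\left(1,6 \right)} + B}}\right)^{2} = \left(50 + \sqrt{22 + \sqrt{6 - 7}}\right)^{2} = \left(50 + \sqrt{22 + \sqrt{-1}}\right)^{2} = \left(50 + \sqrt{22 + i}\right)^{2}$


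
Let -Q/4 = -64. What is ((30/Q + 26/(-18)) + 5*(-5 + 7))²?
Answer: 99820081/1327104 ≈ 75.216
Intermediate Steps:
Q = 256 (Q = -4*(-64) = 256)
((30/Q + 26/(-18)) + 5*(-5 + 7))² = ((30/256 + 26/(-18)) + 5*(-5 + 7))² = ((30*(1/256) + 26*(-1/18)) + 5*2)² = ((15/128 - 13/9) + 10)² = (-1529/1152 + 10)² = (9991/1152)² = 99820081/1327104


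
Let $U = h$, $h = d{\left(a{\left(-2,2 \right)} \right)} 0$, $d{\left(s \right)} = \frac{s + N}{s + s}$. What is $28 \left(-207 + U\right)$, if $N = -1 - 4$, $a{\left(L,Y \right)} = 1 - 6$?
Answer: $-5796$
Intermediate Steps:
$a{\left(L,Y \right)} = -5$ ($a{\left(L,Y \right)} = 1 - 6 = -5$)
$N = -5$
$d{\left(s \right)} = \frac{-5 + s}{2 s}$ ($d{\left(s \right)} = \frac{s - 5}{s + s} = \frac{-5 + s}{2 s}$)
$h = 0$ ($h = \frac{-5 - 5}{2 \left(-5\right)} 0 = \frac{1}{2} \left(- \frac{1}{5}\right) \left(-10\right) 0 = 1 \cdot 0 = 0$)
$U = 0$
$28 \left(-207 + U\right) = 28 \left(-207 + 0\right) = 28 \left(-207\right) = -5796$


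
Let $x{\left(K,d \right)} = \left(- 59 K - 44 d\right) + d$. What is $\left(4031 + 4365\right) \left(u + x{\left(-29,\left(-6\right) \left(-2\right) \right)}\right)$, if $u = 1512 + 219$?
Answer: $24566696$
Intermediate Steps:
$x{\left(K,d \right)} = - 59 K - 43 d$
$u = 1731$
$\left(4031 + 4365\right) \left(u + x{\left(-29,\left(-6\right) \left(-2\right) \right)}\right) = \left(4031 + 4365\right) \left(1731 - \left(-1711 + 43 \left(\left(-6\right) \left(-2\right)\right)\right)\right) = 8396 \left(1731 + \left(1711 - 516\right)\right) = 8396 \left(1731 + 1195\right) = 8396 \cdot 2926 = 24566696$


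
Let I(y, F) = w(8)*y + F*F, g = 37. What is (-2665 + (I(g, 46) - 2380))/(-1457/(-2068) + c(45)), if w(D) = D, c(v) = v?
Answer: -115852/2011 ≈ -57.609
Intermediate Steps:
I(y, F) = F² + 8*y (I(y, F) = 8*y + F*F = 8*y + F² = F² + 8*y)
(-2665 + (I(g, 46) - 2380))/(-1457/(-2068) + c(45)) = (-2665 + ((46² + 8*37) - 2380))/(-1457/(-2068) + 45) = (-2665 + ((2116 + 296) - 2380))/(-1457*(-1/2068) + 45) = (-2665 + (2412 - 2380))/(31/44 + 45) = (-2665 + 32)/(2011/44) = -2633*44/2011 = -115852/2011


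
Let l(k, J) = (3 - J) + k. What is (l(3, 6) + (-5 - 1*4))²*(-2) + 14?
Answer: -148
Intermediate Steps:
l(k, J) = 3 + k - J
(l(3, 6) + (-5 - 1*4))²*(-2) + 14 = ((3 + 3 - 1*6) + (-5 - 1*4))²*(-2) + 14 = ((3 + 3 - 6) + (-5 - 4))²*(-2) + 14 = (0 - 9)²*(-2) + 14 = (-9)²*(-2) + 14 = 81*(-2) + 14 = -162 + 14 = -148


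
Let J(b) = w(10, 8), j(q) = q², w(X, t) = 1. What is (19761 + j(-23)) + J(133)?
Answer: 20291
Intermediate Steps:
J(b) = 1
(19761 + j(-23)) + J(133) = (19761 + (-23)²) + 1 = (19761 + 529) + 1 = 20290 + 1 = 20291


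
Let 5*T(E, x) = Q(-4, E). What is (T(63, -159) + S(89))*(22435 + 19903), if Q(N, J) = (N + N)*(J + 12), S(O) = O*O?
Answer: 330278738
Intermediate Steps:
S(O) = O**2
Q(N, J) = 2*N*(12 + J) (Q(N, J) = (2*N)*(12 + J) = 2*N*(12 + J))
T(E, x) = -96/5 - 8*E/5 (T(E, x) = (2*(-4)*(12 + E))/5 = (-96 - 8*E)/5 = -96/5 - 8*E/5)
(T(63, -159) + S(89))*(22435 + 19903) = ((-96/5 - 8/5*63) + 89**2)*(22435 + 19903) = ((-96/5 - 504/5) + 7921)*42338 = (-120 + 7921)*42338 = 7801*42338 = 330278738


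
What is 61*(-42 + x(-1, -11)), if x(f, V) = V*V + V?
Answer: 4148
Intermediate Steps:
x(f, V) = V + V² (x(f, V) = V² + V = V + V²)
61*(-42 + x(-1, -11)) = 61*(-42 - 11*(1 - 11)) = 61*(-42 - 11*(-10)) = 61*(-42 + 110) = 61*68 = 4148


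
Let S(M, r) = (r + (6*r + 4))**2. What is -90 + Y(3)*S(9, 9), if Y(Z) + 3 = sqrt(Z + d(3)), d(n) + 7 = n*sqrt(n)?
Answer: -13557 + 4489*sqrt(-4 + 3*sqrt(3)) ≈ -8647.4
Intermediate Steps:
d(n) = -7 + n**(3/2) (d(n) = -7 + n*sqrt(n) = -7 + n**(3/2))
Y(Z) = -3 + sqrt(-7 + Z + 3*sqrt(3)) (Y(Z) = -3 + sqrt(Z + (-7 + 3**(3/2))) = -3 + sqrt(Z + (-7 + 3*sqrt(3))) = -3 + sqrt(-7 + Z + 3*sqrt(3)))
S(M, r) = (4 + 7*r)**2 (S(M, r) = (r + (4 + 6*r))**2 = (4 + 7*r)**2)
-90 + Y(3)*S(9, 9) = -90 + (-3 + sqrt(-7 + 3 + 3*sqrt(3)))*(4 + 7*9)**2 = -90 + (-3 + sqrt(-4 + 3*sqrt(3)))*(4 + 63)**2 = -90 + (-3 + sqrt(-4 + 3*sqrt(3)))*67**2 = -90 + (-3 + sqrt(-4 + 3*sqrt(3)))*4489 = -90 + (-13467 + 4489*sqrt(-4 + 3*sqrt(3))) = -13557 + 4489*sqrt(-4 + 3*sqrt(3))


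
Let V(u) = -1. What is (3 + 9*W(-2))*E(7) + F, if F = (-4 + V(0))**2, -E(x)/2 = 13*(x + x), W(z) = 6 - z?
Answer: -27275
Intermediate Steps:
E(x) = -52*x (E(x) = -26*(x + x) = -26*2*x = -52*x)
F = 25 (F = (-4 - 1)**2 = (-5)**2 = 25)
(3 + 9*W(-2))*E(7) + F = (3 + 9*(6 - 1*(-2)))*(-52*7) + 25 = (3 + 9*(6 + 2))*(-364) + 25 = (3 + 9*8)*(-364) + 25 = (3 + 72)*(-364) + 25 = 75*(-364) + 25 = -27300 + 25 = -27275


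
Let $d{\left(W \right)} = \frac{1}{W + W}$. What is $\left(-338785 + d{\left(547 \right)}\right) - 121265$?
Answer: $- \frac{503294699}{1094} \approx -4.6005 \cdot 10^{5}$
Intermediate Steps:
$d{\left(W \right)} = \frac{1}{2 W}$
$\left(-338785 + d{\left(547 \right)}\right) - 121265 = \left(-338785 + \frac{1}{2 \cdot 547}\right) - 121265 = \left(-338785 + \frac{1}{2} \cdot \frac{1}{547}\right) - 121265 = \left(-338785 + \frac{1}{1094}\right) - 121265 = - \frac{370630789}{1094} - 121265 = - \frac{503294699}{1094}$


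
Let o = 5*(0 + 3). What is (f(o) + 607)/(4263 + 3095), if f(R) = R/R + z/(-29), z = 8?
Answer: 8812/106691 ≈ 0.082594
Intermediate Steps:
o = 15 (o = 5*3 = 15)
f(R) = 21/29 (f(R) = R/R + 8/(-29) = 1 + 8*(-1/29) = 1 - 8/29 = 21/29)
(f(o) + 607)/(4263 + 3095) = (21/29 + 607)/(4263 + 3095) = (17624/29)/7358 = (17624/29)*(1/7358) = 8812/106691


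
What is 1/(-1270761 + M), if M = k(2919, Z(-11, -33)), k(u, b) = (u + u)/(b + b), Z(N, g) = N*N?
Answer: -121/153759162 ≈ -7.8694e-7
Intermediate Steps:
Z(N, g) = N²
k(u, b) = u/b (k(u, b) = (2*u)/((2*b)) = (2*u)*(1/(2*b)) = u/b)
M = 2919/121 (M = 2919/((-11)²) = 2919/121 ≈ 24.124)
1/(-1270761 + M) = 1/(-1270761 + 2919/121) = 1/(-153759162/121) = -121/153759162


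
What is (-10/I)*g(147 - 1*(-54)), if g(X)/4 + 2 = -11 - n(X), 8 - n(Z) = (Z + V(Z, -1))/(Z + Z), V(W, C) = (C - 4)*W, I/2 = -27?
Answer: -460/27 ≈ -17.037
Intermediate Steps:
I = -54 (I = 2*(-27) = -54)
V(W, C) = W*(-4 + C) (V(W, C) = (-4 + C)*W = W*(-4 + C))
n(Z) = 10 (n(Z) = 8 - (Z + Z*(-4 - 1))/(Z + Z) = 8 - (Z + Z*(-5))/(2*Z) = 8 - (Z - 5*Z)*1/(2*Z) = 8 - (-4*Z)*1/(2*Z) = 8 - 1*(-2) = 8 + 2 = 10)
g(X) = -92 (g(X) = -8 + 4*(-11 - 1*10) = -8 + 4*(-11 - 10) = -8 + 4*(-21) = -8 - 84 = -92)
(-10/I)*g(147 - 1*(-54)) = -10/(-54)*(-92) = -10*(-1/54)*(-92) = (5/27)*(-92) = -460/27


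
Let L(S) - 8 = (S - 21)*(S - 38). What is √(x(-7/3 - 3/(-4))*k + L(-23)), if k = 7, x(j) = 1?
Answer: √2699 ≈ 51.952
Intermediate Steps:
L(S) = 8 + (-38 + S)*(-21 + S) (L(S) = 8 + (S - 21)*(S - 38) = 8 + (-21 + S)*(-38 + S) = 8 + (-38 + S)*(-21 + S))
√(x(-7/3 - 3/(-4))*k + L(-23)) = √(1*7 + (806 + (-23)² - 59*(-23))) = √(7 + (806 + 529 + 1357)) = √(7 + 2692) = √2699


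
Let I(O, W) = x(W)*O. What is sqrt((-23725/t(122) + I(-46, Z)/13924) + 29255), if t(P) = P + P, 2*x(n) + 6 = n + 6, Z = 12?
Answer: sqrt(1510697955799)/7198 ≈ 170.76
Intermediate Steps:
x(n) = n/2 (x(n) = -3 + (n + 6)/2 = -3 + (6 + n)/2 = -3 + (3 + n/2) = n/2)
I(O, W) = O*W/2 (I(O, W) = (W/2)*O = O*W/2)
t(P) = 2*P
sqrt((-23725/t(122) + I(-46, Z)/13924) + 29255) = sqrt((-23725/(2*122) + ((1/2)*(-46)*12)/13924) + 29255) = sqrt((-23725/244 - 276*1/13924) + 29255) = sqrt((-23725*1/244 - 69/3481) + 29255) = sqrt((-23725/244 - 69/3481) + 29255) = sqrt(-82603561/849364 + 29255) = sqrt(24765540259/849364) = sqrt(1510697955799)/7198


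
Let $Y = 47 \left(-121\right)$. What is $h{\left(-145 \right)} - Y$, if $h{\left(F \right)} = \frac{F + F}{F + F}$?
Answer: $5688$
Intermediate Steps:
$Y = -5687$
$h{\left(F \right)} = 1$ ($h{\left(F \right)} = \frac{2 F}{2 F} = 2 F \frac{1}{2 F} = 1$)
$h{\left(-145 \right)} - Y = 1 - -5687 = 1 + 5687 = 5688$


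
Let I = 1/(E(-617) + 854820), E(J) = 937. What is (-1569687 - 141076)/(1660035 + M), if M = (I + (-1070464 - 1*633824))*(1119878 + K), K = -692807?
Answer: 1463997412591/622863006645240570 ≈ 2.3504e-6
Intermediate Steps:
I = 1/855757 (I = 1/(937 + 854820) = 1/855757 ≈ 1.1686e-6)
M = -622864427231812065/855757 (M = (1/855757 + (-1070464 - 1*633824))*(1119878 - 692807) = (1/855757 + (-1070464 - 633824))*427071 = (1/855757 - 1704288)*427071 = -1458456386015/855757*427071 = -622864427231812065/855757 ≈ -7.2785e+11)
(-1569687 - 141076)/(1660035 + M) = (-1569687 - 141076)/(1660035 - 622864427231812065/855757) = -1710763/(-622863006645240570/855757) = -1710763*(-855757/622863006645240570) = 1463997412591/622863006645240570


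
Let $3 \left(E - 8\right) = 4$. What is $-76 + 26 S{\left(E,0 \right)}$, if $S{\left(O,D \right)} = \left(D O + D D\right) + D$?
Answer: $-76$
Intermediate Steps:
$E = \frac{28}{3}$ ($E = 8 + \frac{1}{3} \cdot 4 = 8 + \frac{4}{3} = \frac{28}{3} \approx 9.3333$)
$S{\left(O,D \right)} = D + D^{2} + D O$ ($S{\left(O,D \right)} = \left(D O + D^{2}\right) + D = \left(D^{2} + D O\right) + D = D + D^{2} + D O$)
$-76 + 26 S{\left(E,0 \right)} = -76 + 26 \cdot 0 \left(1 + 0 + \frac{28}{3}\right) = -76 + 26 \cdot 0 \cdot \frac{31}{3} = -76 + 26 \cdot 0 = -76 + 0 = -76$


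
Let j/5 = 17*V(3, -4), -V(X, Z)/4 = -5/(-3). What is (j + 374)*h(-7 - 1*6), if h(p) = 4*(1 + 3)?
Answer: -9248/3 ≈ -3082.7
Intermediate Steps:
V(X, Z) = -20/3 (V(X, Z) = -(-20)/(-3) = -(-20)*(-1)/3 = -4*5/3 = -20/3)
h(p) = 16 (h(p) = 4*4 = 16)
j = -1700/3 (j = 5*(17*(-20/3)) = 5*(-340/3) = -1700/3 ≈ -566.67)
(j + 374)*h(-7 - 1*6) = (-1700/3 + 374)*16 = -578/3*16 = -9248/3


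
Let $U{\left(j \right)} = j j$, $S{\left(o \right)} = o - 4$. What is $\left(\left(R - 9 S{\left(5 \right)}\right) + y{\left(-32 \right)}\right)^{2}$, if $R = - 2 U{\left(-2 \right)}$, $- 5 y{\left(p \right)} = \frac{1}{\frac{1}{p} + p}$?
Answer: $\frac{7585190649}{26265625} \approx 288.79$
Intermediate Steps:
$S{\left(o \right)} = -4 + o$ ($S{\left(o \right)} = o - 4 = -4 + o$)
$U{\left(j \right)} = j^{2}$
$y{\left(p \right)} = - \frac{1}{5 \left(p + \frac{1}{p}\right)}$ ($y{\left(p \right)} = - \frac{1}{5 \left(\frac{1}{p} + p\right)} = - \frac{1}{5 \left(p + \frac{1}{p}\right)}$)
$R = -8$ ($R = - 2 \left(-2\right)^{2} = \left(-2\right) 4 = -8$)
$\left(\left(R - 9 S{\left(5 \right)}\right) + y{\left(-32 \right)}\right)^{2} = \left(\left(-8 - 9 \left(-4 + 5\right)\right) - - \frac{32}{5 + 5 \left(-32\right)^{2}}\right)^{2} = \left(\left(-8 - 9\right) - - \frac{32}{5 + 5 \cdot 1024}\right)^{2} = \left(\left(-8 - 9\right) - - \frac{32}{5 + 5120}\right)^{2} = \left(-17 - - \frac{32}{5125}\right)^{2} = \left(-17 - \left(-32\right) \frac{1}{5125}\right)^{2} = \left(-17 + \frac{32}{5125}\right)^{2} = \left(- \frac{87093}{5125}\right)^{2} = \frac{7585190649}{26265625}$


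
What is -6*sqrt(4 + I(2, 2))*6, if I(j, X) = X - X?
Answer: -72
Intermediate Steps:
I(j, X) = 0
-6*sqrt(4 + I(2, 2))*6 = -6*sqrt(4 + 0)*6 = -6*sqrt(4)*6 = -6*2*6 = -12*6 = -72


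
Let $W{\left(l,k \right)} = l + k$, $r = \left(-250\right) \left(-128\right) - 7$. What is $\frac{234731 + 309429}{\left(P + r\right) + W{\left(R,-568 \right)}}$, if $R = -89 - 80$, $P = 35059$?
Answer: $\frac{108832}{13263} \approx 8.2057$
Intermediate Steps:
$r = 31993$ ($r = 32000 - 7 = 31993$)
$R = -169$
$W{\left(l,k \right)} = k + l$
$\frac{234731 + 309429}{\left(P + r\right) + W{\left(R,-568 \right)}} = \frac{234731 + 309429}{\left(35059 + 31993\right) - 737} = \frac{544160}{67052 - 737} = \frac{544160}{66315} = 544160 \cdot \frac{1}{66315} = \frac{108832}{13263}$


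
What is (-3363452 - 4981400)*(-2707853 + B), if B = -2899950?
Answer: 46796286080156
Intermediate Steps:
(-3363452 - 4981400)*(-2707853 + B) = (-3363452 - 4981400)*(-2707853 - 2899950) = -8344852*(-5607803) = 46796286080156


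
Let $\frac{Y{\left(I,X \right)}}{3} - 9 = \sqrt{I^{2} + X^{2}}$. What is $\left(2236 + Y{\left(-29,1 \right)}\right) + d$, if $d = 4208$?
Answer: $6471 + 3 \sqrt{842} \approx 6558.1$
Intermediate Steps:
$Y{\left(I,X \right)} = 27 + 3 \sqrt{I^{2} + X^{2}}$
$\left(2236 + Y{\left(-29,1 \right)}\right) + d = \left(2236 + \left(27 + 3 \sqrt{\left(-29\right)^{2} + 1^{2}}\right)\right) + 4208 = \left(2236 + \left(27 + 3 \sqrt{841 + 1}\right)\right) + 4208 = \left(2236 + \left(27 + 3 \sqrt{842}\right)\right) + 4208 = \left(2263 + 3 \sqrt{842}\right) + 4208 = 6471 + 3 \sqrt{842}$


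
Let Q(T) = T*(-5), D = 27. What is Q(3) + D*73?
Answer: 1956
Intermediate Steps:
Q(T) = -5*T
Q(3) + D*73 = -5*3 + 27*73 = -15 + 1971 = 1956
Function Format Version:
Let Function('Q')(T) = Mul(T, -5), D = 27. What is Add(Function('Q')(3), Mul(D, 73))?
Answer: 1956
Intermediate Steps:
Function('Q')(T) = Mul(-5, T)
Add(Function('Q')(3), Mul(D, 73)) = Add(Mul(-5, 3), Mul(27, 73)) = Add(-15, 1971) = 1956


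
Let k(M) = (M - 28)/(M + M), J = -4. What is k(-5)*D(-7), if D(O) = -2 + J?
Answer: -99/5 ≈ -19.800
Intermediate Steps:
k(M) = (-28 + M)/(2*M) (k(M) = (-28 + M)/((2*M)) = (-28 + M)*(1/(2*M)) = (-28 + M)/(2*M))
D(O) = -6 (D(O) = -2 - 4 = -6)
k(-5)*D(-7) = ((1/2)*(-28 - 5)/(-5))*(-6) = ((1/2)*(-1/5)*(-33))*(-6) = (33/10)*(-6) = -99/5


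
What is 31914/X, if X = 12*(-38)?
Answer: -5319/76 ≈ -69.987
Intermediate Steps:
X = -456
31914/X = 31914/(-456) = 31914*(-1/456) = -5319/76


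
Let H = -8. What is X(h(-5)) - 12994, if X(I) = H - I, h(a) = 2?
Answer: -13004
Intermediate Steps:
X(I) = -8 - I
X(h(-5)) - 12994 = (-8 - 1*2) - 12994 = (-8 - 2) - 12994 = -10 - 12994 = -13004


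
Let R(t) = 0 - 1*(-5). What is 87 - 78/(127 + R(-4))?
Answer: 1901/22 ≈ 86.409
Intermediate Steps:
R(t) = 5 (R(t) = 0 + 5 = 5)
87 - 78/(127 + R(-4)) = 87 - 78/(127 + 5) = 87 - 78/132 = 87 - 78*1/132 = 87 - 13/22 = 1901/22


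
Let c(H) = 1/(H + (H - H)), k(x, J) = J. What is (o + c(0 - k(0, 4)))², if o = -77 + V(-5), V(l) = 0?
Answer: 95481/16 ≈ 5967.6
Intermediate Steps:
o = -77 (o = -77 + 0 = -77)
c(H) = 1/H (c(H) = 1/(H + 0) = 1/H)
(o + c(0 - k(0, 4)))² = (-77 + 1/(0 - 1*4))² = (-77 + 1/(0 - 4))² = (-77 + 1/(-4))² = (-77 - ¼)² = (-309/4)² = 95481/16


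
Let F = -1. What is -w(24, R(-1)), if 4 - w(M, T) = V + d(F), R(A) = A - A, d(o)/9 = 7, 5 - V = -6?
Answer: 70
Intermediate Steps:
V = 11 (V = 5 - 1*(-6) = 5 + 6 = 11)
d(o) = 63 (d(o) = 9*7 = 63)
R(A) = 0
w(M, T) = -70 (w(M, T) = 4 - (11 + 63) = 4 - 1*74 = 4 - 74 = -70)
-w(24, R(-1)) = -1*(-70) = 70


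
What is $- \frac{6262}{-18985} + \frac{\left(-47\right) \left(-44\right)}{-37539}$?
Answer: $\frac{195808238}{712677915} \approx 0.27475$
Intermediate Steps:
$- \frac{6262}{-18985} + \frac{\left(-47\right) \left(-44\right)}{-37539} = \left(-6262\right) \left(- \frac{1}{18985}\right) + 2068 \left(- \frac{1}{37539}\right) = \frac{6262}{18985} - \frac{2068}{37539} = \frac{195808238}{712677915}$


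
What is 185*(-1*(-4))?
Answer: 740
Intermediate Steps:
185*(-1*(-4)) = 185*4 = 740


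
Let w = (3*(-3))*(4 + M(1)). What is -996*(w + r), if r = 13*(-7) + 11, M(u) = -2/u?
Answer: 97608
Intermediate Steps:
r = -80 (r = -91 + 11 = -80)
w = -18 (w = (3*(-3))*(4 - 2/1) = -9*(4 - 2*1) = -9*(4 - 2) = -9*2 = -18)
-996*(w + r) = -996*(-18 - 80) = -996*(-98) = 97608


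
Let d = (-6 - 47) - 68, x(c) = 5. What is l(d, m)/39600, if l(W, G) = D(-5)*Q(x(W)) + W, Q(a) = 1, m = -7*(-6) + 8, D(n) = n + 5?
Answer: -11/3600 ≈ -0.0030556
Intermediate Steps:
D(n) = 5 + n
m = 50 (m = 42 + 8 = 50)
d = -121 (d = -53 - 68 = -121)
l(W, G) = W (l(W, G) = (5 - 5)*1 + W = 0*1 + W = 0 + W = W)
l(d, m)/39600 = -121/39600 = -121*1/39600 = -11/3600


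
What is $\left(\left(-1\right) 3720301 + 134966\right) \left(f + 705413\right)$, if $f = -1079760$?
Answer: $1342159401245$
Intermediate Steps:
$\left(\left(-1\right) 3720301 + 134966\right) \left(f + 705413\right) = \left(\left(-1\right) 3720301 + 134966\right) \left(-1079760 + 705413\right) = \left(-3720301 + 134966\right) \left(-374347\right) = \left(-3585335\right) \left(-374347\right) = 1342159401245$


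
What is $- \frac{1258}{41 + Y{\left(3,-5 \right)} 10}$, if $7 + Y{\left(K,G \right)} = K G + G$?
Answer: $\frac{1258}{229} \approx 5.4934$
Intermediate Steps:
$Y{\left(K,G \right)} = -7 + G + G K$ ($Y{\left(K,G \right)} = -7 + \left(K G + G\right) = -7 + \left(G K + G\right) = -7 + \left(G + G K\right) = -7 + G + G K$)
$- \frac{1258}{41 + Y{\left(3,-5 \right)} 10} = - \frac{1258}{41 + \left(-7 - 5 - 15\right) 10} = - \frac{1258}{41 - 270} = - \frac{1258}{-229} = \left(-1258\right) \left(- \frac{1}{229}\right) = \frac{1258}{229}$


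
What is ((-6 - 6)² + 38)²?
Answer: 33124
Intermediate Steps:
((-6 - 6)² + 38)² = ((-12)² + 38)² = (144 + 38)² = 182² = 33124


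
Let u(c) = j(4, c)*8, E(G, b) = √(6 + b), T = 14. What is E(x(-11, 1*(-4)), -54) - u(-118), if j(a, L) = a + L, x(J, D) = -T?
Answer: 912 + 4*I*√3 ≈ 912.0 + 6.9282*I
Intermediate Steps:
x(J, D) = -14 (x(J, D) = -1*14 = -14)
j(a, L) = L + a
u(c) = 32 + 8*c (u(c) = (c + 4)*8 = (4 + c)*8 = 32 + 8*c)
E(x(-11, 1*(-4)), -54) - u(-118) = √(6 - 54) - (32 + 8*(-118)) = √(-48) - (32 - 944) = 4*I*√3 - 1*(-912) = 4*I*√3 + 912 = 912 + 4*I*√3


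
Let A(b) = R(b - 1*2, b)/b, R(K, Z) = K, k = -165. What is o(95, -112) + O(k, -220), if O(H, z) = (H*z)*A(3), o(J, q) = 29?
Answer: 12129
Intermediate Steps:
A(b) = (-2 + b)/b (A(b) = (b - 1*2)/b = (b - 2)/b = (-2 + b)/b)
O(H, z) = H*z/3 (O(H, z) = (H*z)*((-2 + 3)/3) = (H*z)*((1/3)*1) = (H*z)*(1/3) = H*z/3)
o(95, -112) + O(k, -220) = 29 + (1/3)*(-165)*(-220) = 29 + 12100 = 12129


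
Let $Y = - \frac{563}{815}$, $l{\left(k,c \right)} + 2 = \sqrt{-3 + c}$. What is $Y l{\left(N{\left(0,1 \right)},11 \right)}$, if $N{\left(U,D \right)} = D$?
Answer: $\frac{1126}{815} - \frac{1126 \sqrt{2}}{815} \approx -0.57228$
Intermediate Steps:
$l{\left(k,c \right)} = -2 + \sqrt{-3 + c}$
$Y = - \frac{563}{815}$ ($Y = \left(-563\right) \frac{1}{815} = - \frac{563}{815} \approx -0.6908$)
$Y l{\left(N{\left(0,1 \right)},11 \right)} = - \frac{563 \left(-2 + \sqrt{-3 + 11}\right)}{815} = - \frac{563 \left(-2 + \sqrt{8}\right)}{815} = - \frac{563 \left(-2 + 2 \sqrt{2}\right)}{815} = \frac{1126}{815} - \frac{1126 \sqrt{2}}{815}$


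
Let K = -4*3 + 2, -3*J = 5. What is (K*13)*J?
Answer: 650/3 ≈ 216.67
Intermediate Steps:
J = -5/3 (J = -1/3*5 = -5/3 ≈ -1.6667)
K = -10 (K = -12 + 2 = -10)
(K*13)*J = -10*13*(-5/3) = -130*(-5/3) = 650/3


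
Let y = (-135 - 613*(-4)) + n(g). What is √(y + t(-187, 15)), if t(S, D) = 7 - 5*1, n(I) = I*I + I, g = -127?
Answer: √18321 ≈ 135.35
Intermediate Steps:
n(I) = I + I² (n(I) = I² + I = I + I²)
t(S, D) = 2 (t(S, D) = 7 - 5 = 2)
y = 18319 (y = (-135 - 613*(-4)) - 127*(1 - 127) = (-135 + 2452) - 127*(-126) = 2317 + 16002 = 18319)
√(y + t(-187, 15)) = √(18319 + 2) = √18321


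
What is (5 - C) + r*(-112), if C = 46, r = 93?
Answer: -10457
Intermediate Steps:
(5 - C) + r*(-112) = (5 - 1*46) + 93*(-112) = (5 - 46) - 10416 = -41 - 10416 = -10457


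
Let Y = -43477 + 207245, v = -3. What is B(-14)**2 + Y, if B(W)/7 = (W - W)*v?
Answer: 163768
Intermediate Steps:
B(W) = 0 (B(W) = 7*((W - W)*(-3)) = 7*(0*(-3)) = 7*0 = 0)
Y = 163768
B(-14)**2 + Y = 0**2 + 163768 = 0 + 163768 = 163768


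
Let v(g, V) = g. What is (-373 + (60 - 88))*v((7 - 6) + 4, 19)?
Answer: -2005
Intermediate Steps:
(-373 + (60 - 88))*v((7 - 6) + 4, 19) = (-373 + (60 - 88))*((7 - 6) + 4) = (-373 - 28)*(1 + 4) = -401*5 = -2005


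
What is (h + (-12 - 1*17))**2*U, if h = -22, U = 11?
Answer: 28611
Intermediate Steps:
(h + (-12 - 1*17))**2*U = (-22 + (-12 - 1*17))**2*11 = (-22 + (-12 - 17))**2*11 = (-22 - 29)**2*11 = (-51)**2*11 = 2601*11 = 28611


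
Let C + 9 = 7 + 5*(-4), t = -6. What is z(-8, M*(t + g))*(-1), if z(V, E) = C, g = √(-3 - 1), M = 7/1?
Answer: 22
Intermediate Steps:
M = 7 (M = 7*1 = 7)
g = 2*I (g = √(-4) = 2*I ≈ 2.0*I)
C = -22 (C = -9 + (7 + 5*(-4)) = -9 + (7 - 20) = -9 - 13 = -22)
z(V, E) = -22
z(-8, M*(t + g))*(-1) = -22*(-1) = 22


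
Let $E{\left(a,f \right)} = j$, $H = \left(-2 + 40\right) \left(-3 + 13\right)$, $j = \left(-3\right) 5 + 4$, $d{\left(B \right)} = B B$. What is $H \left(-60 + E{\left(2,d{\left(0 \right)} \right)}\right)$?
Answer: $-26980$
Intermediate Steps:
$d{\left(B \right)} = B^{2}$
$j = -11$ ($j = -15 + 4 = -11$)
$H = 380$ ($H = 38 \cdot 10 = 380$)
$E{\left(a,f \right)} = -11$
$H \left(-60 + E{\left(2,d{\left(0 \right)} \right)}\right) = 380 \left(-60 - 11\right) = 380 \left(-71\right) = -26980$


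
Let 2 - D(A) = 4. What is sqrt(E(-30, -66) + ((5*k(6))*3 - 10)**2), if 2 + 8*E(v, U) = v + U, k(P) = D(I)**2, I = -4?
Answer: sqrt(9951)/2 ≈ 49.877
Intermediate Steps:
D(A) = -2 (D(A) = 2 - 1*4 = 2 - 4 = -2)
k(P) = 4 (k(P) = (-2)**2 = 4)
E(v, U) = -1/4 + U/8 + v/8 (E(v, U) = -1/4 + (v + U)/8 = -1/4 + (U + v)/8 = -1/4 + (U/8 + v/8) = -1/4 + U/8 + v/8)
sqrt(E(-30, -66) + ((5*k(6))*3 - 10)**2) = sqrt((-1/4 + (1/8)*(-66) + (1/8)*(-30)) + ((5*4)*3 - 10)**2) = sqrt((-1/4 - 33/4 - 15/4) + (20*3 - 10)**2) = sqrt(-49/4 + (60 - 10)**2) = sqrt(-49/4 + 50**2) = sqrt(-49/4 + 2500) = sqrt(9951/4) = sqrt(9951)/2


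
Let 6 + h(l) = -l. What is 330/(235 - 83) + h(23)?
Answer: -2039/76 ≈ -26.829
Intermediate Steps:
h(l) = -6 - l
330/(235 - 83) + h(23) = 330/(235 - 83) + (-6 - 1*23) = 330/152 + (-6 - 23) = 330*(1/152) - 29 = 165/76 - 29 = -2039/76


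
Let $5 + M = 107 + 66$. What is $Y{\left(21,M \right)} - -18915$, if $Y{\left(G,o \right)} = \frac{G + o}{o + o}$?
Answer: $\frac{302649}{16} \approx 18916.0$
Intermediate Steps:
$M = 168$ ($M = -5 + \left(107 + 66\right) = -5 + 173 = 168$)
$Y{\left(G,o \right)} = \frac{G + o}{2 o}$
$Y{\left(21,M \right)} - -18915 = \frac{21 + 168}{2 \cdot 168} - -18915 = \frac{1}{2} \cdot \frac{1}{168} \cdot 189 + 18915 = \frac{9}{16} + 18915 = \frac{302649}{16}$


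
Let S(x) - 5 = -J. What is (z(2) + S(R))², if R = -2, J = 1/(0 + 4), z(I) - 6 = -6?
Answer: 361/16 ≈ 22.563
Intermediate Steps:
z(I) = 0 (z(I) = 6 - 6 = 0)
J = ¼ (J = 1/4 = ¼ ≈ 0.25000)
S(x) = 19/4 (S(x) = 5 - 1*¼ = 5 - ¼ = 19/4)
(z(2) + S(R))² = (0 + 19/4)² = (19/4)² = 361/16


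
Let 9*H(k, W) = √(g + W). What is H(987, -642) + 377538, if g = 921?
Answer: 377538 + √31/3 ≈ 3.7754e+5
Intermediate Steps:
H(k, W) = √(921 + W)/9
H(987, -642) + 377538 = √(921 - 642)/9 + 377538 = √279/9 + 377538 = (3*√31)/9 + 377538 = √31/3 + 377538 = 377538 + √31/3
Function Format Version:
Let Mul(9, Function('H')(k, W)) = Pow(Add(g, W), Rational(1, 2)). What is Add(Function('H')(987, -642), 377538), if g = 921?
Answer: Add(377538, Mul(Rational(1, 3), Pow(31, Rational(1, 2)))) ≈ 3.7754e+5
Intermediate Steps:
Function('H')(k, W) = Mul(Rational(1, 9), Pow(Add(921, W), Rational(1, 2)))
Add(Function('H')(987, -642), 377538) = Add(Mul(Rational(1, 9), Pow(Add(921, -642), Rational(1, 2))), 377538) = Add(Mul(Rational(1, 9), Pow(279, Rational(1, 2))), 377538) = Add(Mul(Rational(1, 9), Mul(3, Pow(31, Rational(1, 2)))), 377538) = Add(Mul(Rational(1, 3), Pow(31, Rational(1, 2))), 377538) = Add(377538, Mul(Rational(1, 3), Pow(31, Rational(1, 2))))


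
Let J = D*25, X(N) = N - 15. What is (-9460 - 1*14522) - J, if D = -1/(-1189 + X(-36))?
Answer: -5947541/248 ≈ -23982.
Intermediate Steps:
X(N) = -15 + N
D = 1/1240 (D = -1/(-1189 + (-15 - 36)) = -1/(-1189 - 51) = -1/(-1240) = -1*(-1/1240) = 1/1240 ≈ 0.00080645)
J = 5/248 (J = (1/1240)*25 = 5/248 ≈ 0.020161)
(-9460 - 1*14522) - J = (-9460 - 1*14522) - 1*5/248 = (-9460 - 14522) - 5/248 = -23982 - 5/248 = -5947541/248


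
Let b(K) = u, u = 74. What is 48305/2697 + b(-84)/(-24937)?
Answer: 1204382207/67255089 ≈ 17.908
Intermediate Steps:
b(K) = 74
48305/2697 + b(-84)/(-24937) = 48305/2697 + 74/(-24937) = 48305*(1/2697) + 74*(-1/24937) = 48305/2697 - 74/24937 = 1204382207/67255089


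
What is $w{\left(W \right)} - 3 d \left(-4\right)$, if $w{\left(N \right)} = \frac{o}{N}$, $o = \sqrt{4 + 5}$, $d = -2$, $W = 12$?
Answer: $- \frac{95}{4} \approx -23.75$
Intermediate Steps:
$o = 3$ ($o = \sqrt{9} = 3$)
$w{\left(N \right)} = \frac{3}{N}$
$w{\left(W \right)} - 3 d \left(-4\right) = \frac{3}{12} - 3 \left(-2\right) \left(-4\right) = 3 \cdot \frac{1}{12} - \left(-6\right) \left(-4\right) = \frac{1}{4} - 24 = - \frac{95}{4}$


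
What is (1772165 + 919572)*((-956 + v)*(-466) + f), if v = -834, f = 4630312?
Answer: 14708867633124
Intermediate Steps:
(1772165 + 919572)*((-956 + v)*(-466) + f) = (1772165 + 919572)*((-956 - 834)*(-466) + 4630312) = 2691737*(-1790*(-466) + 4630312) = 2691737*(834140 + 4630312) = 2691737*5464452 = 14708867633124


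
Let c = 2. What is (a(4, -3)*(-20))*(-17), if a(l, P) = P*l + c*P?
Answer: -6120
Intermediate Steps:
a(l, P) = 2*P + P*l (a(l, P) = P*l + 2*P = 2*P + P*l)
(a(4, -3)*(-20))*(-17) = (-3*(2 + 4)*(-20))*(-17) = (-3*6*(-20))*(-17) = -18*(-20)*(-17) = 360*(-17) = -6120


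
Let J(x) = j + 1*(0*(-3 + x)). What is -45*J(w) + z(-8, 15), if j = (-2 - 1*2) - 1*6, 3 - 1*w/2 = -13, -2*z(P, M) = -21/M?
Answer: 4507/10 ≈ 450.70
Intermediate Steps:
z(P, M) = 21/(2*M) (z(P, M) = -(-21)/(2*M) = 21/(2*M))
w = 32 (w = 6 - 2*(-13) = 6 + 26 = 32)
j = -10 (j = (-2 - 2) - 6 = -4 - 6 = -10)
J(x) = -10 (J(x) = -10 + 1*(0*(-3 + x)) = -10 + 1*0 = -10 + 0 = -10)
-45*J(w) + z(-8, 15) = -45*(-10) + (21/2)/15 = 450 + (21/2)*(1/15) = 450 + 7/10 = 4507/10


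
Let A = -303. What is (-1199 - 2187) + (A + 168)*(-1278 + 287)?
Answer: 130399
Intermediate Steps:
(-1199 - 2187) + (A + 168)*(-1278 + 287) = (-1199 - 2187) + (-303 + 168)*(-1278 + 287) = -3386 - 135*(-991) = -3386 + 133785 = 130399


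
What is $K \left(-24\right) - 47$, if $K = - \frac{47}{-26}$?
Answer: $- \frac{1175}{13} \approx -90.385$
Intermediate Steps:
$K = \frac{47}{26}$ ($K = \left(-47\right) \left(- \frac{1}{26}\right) = \frac{47}{26} \approx 1.8077$)
$K \left(-24\right) - 47 = \frac{47}{26} \left(-24\right) - 47 = - \frac{564}{13} - 47 = - \frac{1175}{13}$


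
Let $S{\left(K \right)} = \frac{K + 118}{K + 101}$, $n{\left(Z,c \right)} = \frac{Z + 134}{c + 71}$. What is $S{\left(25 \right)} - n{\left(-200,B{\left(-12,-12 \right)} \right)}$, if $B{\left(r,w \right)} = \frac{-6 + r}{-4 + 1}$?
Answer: $\frac{251}{126} \approx 1.9921$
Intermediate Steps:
$B{\left(r,w \right)} = 2 - \frac{r}{3}$ ($B{\left(r,w \right)} = \frac{-6 + r}{-3} = \left(-6 + r\right) \left(- \frac{1}{3}\right) = 2 - \frac{r}{3}$)
$n{\left(Z,c \right)} = \frac{134 + Z}{71 + c}$
$S{\left(K \right)} = \frac{118 + K}{101 + K}$
$S{\left(25 \right)} - n{\left(-200,B{\left(-12,-12 \right)} \right)} = \frac{118 + 25}{101 + 25} - \frac{134 - 200}{71 + \left(2 - -4\right)} = \frac{1}{126} \cdot 143 - \frac{1}{71 + \left(2 + 4\right)} \left(-66\right) = \frac{1}{126} \cdot 143 - \frac{1}{71 + 6} \left(-66\right) = \frac{143}{126} - \frac{1}{77} \left(-66\right) = \frac{143}{126} - - \frac{6}{7} = \frac{143}{126} + \frac{6}{7} = \frac{251}{126}$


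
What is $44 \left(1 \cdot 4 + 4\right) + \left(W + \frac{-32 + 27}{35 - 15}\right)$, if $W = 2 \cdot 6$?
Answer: $\frac{1455}{4} \approx 363.75$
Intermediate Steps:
$W = 12$
$44 \left(1 \cdot 4 + 4\right) + \left(W + \frac{-32 + 27}{35 - 15}\right) = 44 \left(1 \cdot 4 + 4\right) + \left(12 + \frac{-32 + 27}{35 - 15}\right) = 44 \left(4 + 4\right) + \left(12 - \frac{5}{20}\right) = 44 \cdot 8 + \left(12 - \frac{1}{4}\right) = 352 + \left(12 - \frac{1}{4}\right) = 352 + \frac{47}{4} = \frac{1455}{4}$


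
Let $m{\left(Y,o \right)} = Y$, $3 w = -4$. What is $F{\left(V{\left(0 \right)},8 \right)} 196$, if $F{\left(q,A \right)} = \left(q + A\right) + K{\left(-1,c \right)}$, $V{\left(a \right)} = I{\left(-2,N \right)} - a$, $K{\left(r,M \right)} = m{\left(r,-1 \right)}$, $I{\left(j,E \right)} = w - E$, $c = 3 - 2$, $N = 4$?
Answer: $\frac{980}{3} \approx 326.67$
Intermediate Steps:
$w = - \frac{4}{3}$ ($w = \frac{1}{3} \left(-4\right) = - \frac{4}{3} \approx -1.3333$)
$c = 1$ ($c = 3 - 2 = 1$)
$I{\left(j,E \right)} = - \frac{4}{3} - E$
$K{\left(r,M \right)} = r$
$V{\left(a \right)} = - \frac{16}{3} - a$ ($V{\left(a \right)} = \left(- \frac{4}{3} - 4\right) - a = - \frac{16}{3} - a$)
$F{\left(q,A \right)} = -1 + A + q$ ($F{\left(q,A \right)} = \left(q + A\right) - 1 = \left(A + q\right) - 1 = -1 + A + q$)
$F{\left(V{\left(0 \right)},8 \right)} 196 = \left(-1 + 8 - \frac{16}{3}\right) 196 = \frac{5}{3} \cdot 196 = \frac{980}{3}$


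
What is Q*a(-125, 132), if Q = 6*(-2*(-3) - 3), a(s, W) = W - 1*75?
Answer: 1026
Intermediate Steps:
a(s, W) = -75 + W (a(s, W) = W - 75 = -75 + W)
Q = 18 (Q = 6*(6 - 3) = 6*3 = 18)
Q*a(-125, 132) = 18*(-75 + 132) = 18*57 = 1026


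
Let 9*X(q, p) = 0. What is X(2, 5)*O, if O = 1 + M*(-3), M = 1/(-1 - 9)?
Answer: 0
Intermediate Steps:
X(q, p) = 0 (X(q, p) = (⅑)*0 = 0)
M = -⅒ (M = 1/(-10) = -⅒ ≈ -0.10000)
O = 13/10 (O = 1 - ⅒*(-3) = 1 + 3/10 = 13/10 ≈ 1.3000)
X(2, 5)*O = 0*(13/10) = 0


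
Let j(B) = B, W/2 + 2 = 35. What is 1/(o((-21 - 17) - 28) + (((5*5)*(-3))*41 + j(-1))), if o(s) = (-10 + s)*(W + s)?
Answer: -1/3076 ≈ -0.00032510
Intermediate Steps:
W = 66 (W = -4 + 2*35 = -4 + 70 = 66)
o(s) = (-10 + s)*(66 + s)
1/(o((-21 - 17) - 28) + (((5*5)*(-3))*41 + j(-1))) = 1/((-660 + ((-21 - 17) - 28)² + 56*((-21 - 17) - 28)) + (((5*5)*(-3))*41 - 1)) = 1/((-660 + (-38 - 28)² + 56*(-38 - 28)) + ((25*(-3))*41 - 1)) = 1/((-660 + (-66)² + 56*(-66)) + (-75*41 - 1)) = 1/((-660 + 4356 - 3696) + (-3075 - 1)) = 1/(0 - 3076) = 1/(-3076) = -1/3076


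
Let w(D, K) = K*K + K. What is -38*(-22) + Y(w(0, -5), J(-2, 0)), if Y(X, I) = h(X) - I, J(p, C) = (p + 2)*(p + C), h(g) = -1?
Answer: 835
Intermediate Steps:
w(D, K) = K + K² (w(D, K) = K² + K = K + K²)
J(p, C) = (2 + p)*(C + p)
Y(X, I) = -1 - I
-38*(-22) + Y(w(0, -5), J(-2, 0)) = -38*(-22) + (-1 - ((-2)² + 2*0 + 2*(-2) + 0*(-2))) = 836 + (-1 - (4 + 0 - 4 + 0)) = 836 + (-1 - 1*0) = 836 + (-1 + 0) = 836 - 1 = 835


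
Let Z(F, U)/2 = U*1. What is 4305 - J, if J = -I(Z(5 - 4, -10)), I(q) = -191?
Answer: 4114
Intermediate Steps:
Z(F, U) = 2*U (Z(F, U) = 2*(U*1) = 2*U)
J = 191 (J = -1*(-191) = 191)
4305 - J = 4305 - 1*191 = 4305 - 191 = 4114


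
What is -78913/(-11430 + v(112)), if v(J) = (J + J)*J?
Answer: -78913/13658 ≈ -5.7778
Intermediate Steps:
v(J) = 2*J² (v(J) = (2*J)*J = 2*J²)
-78913/(-11430 + v(112)) = -78913/(-11430 + 2*112²) = -78913/(-11430 + 2*12544) = -78913/(-11430 + 25088) = -78913/13658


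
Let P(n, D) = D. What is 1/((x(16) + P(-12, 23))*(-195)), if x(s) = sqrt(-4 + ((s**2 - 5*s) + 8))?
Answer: -23/68055 + 2*sqrt(5)/22685 ≈ -0.00014082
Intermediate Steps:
x(s) = sqrt(4 + s**2 - 5*s) (x(s) = sqrt(-4 + (8 + s**2 - 5*s)) = sqrt(4 + s**2 - 5*s))
1/((x(16) + P(-12, 23))*(-195)) = 1/((sqrt(4 + 16**2 - 5*16) + 23)*(-195)) = 1/((sqrt(4 + 256 - 80) + 23)*(-195)) = 1/((sqrt(180) + 23)*(-195)) = 1/((6*sqrt(5) + 23)*(-195)) = 1/((23 + 6*sqrt(5))*(-195)) = 1/(-4485 - 1170*sqrt(5))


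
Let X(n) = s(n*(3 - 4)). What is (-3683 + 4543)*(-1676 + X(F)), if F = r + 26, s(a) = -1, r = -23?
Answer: -1442220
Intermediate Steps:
F = 3 (F = -23 + 26 = 3)
X(n) = -1
(-3683 + 4543)*(-1676 + X(F)) = (-3683 + 4543)*(-1676 - 1) = 860*(-1677) = -1442220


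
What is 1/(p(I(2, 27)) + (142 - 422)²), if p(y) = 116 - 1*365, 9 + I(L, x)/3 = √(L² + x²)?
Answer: 1/78151 ≈ 1.2796e-5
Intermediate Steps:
I(L, x) = -27 + 3*√(L² + x²)
p(y) = -249 (p(y) = 116 - 365 = -249)
1/(p(I(2, 27)) + (142 - 422)²) = 1/(-249 + (142 - 422)²) = 1/(-249 + (-280)²) = 1/(-249 + 78400) = 1/78151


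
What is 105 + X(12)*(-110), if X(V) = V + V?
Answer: -2535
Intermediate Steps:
X(V) = 2*V
105 + X(12)*(-110) = 105 + (2*12)*(-110) = 105 + 24*(-110) = 105 - 2640 = -2535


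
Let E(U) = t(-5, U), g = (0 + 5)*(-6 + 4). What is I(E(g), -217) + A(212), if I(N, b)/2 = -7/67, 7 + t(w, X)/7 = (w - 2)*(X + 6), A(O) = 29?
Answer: 1929/67 ≈ 28.791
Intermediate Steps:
t(w, X) = -49 + 7*(-2 + w)*(6 + X) (t(w, X) = -49 + 7*((w - 2)*(X + 6)) = -49 + 7*((-2 + w)*(6 + X)) = -49 + 7*(-2 + w)*(6 + X))
g = -10 (g = 5*(-2) = -10)
E(U) = -343 - 49*U (E(U) = -133 - 14*U + 42*(-5) + 7*U*(-5) = -133 - 14*U - 210 - 35*U = -343 - 49*U)
I(N, b) = -14/67 (I(N, b) = 2*(-7/67) = -14/67)
I(E(g), -217) + A(212) = -14/67 + 29 = 1929/67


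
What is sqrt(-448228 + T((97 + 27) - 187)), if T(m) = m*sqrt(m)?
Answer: sqrt(-448228 - 189*I*sqrt(7)) ≈ 0.373 - 669.5*I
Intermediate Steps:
T(m) = m**(3/2)
sqrt(-448228 + T((97 + 27) - 187)) = sqrt(-448228 + ((97 + 27) - 187)**(3/2)) = sqrt(-448228 + (124 - 187)**(3/2)) = sqrt(-448228 + (-63)**(3/2)) = sqrt(-448228 - 189*I*sqrt(7))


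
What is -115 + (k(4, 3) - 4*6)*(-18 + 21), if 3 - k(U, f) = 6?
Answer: -196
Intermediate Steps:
k(U, f) = -3 (k(U, f) = 3 - 1*6 = 3 - 6 = -3)
-115 + (k(4, 3) - 4*6)*(-18 + 21) = -115 + (-3 - 4*6)*(-18 + 21) = -115 + (-3 - 24)*3 = -115 - 27*3 = -115 - 81 = -196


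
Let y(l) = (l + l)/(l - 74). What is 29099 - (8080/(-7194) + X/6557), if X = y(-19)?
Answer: 7092198570873/243717133 ≈ 29100.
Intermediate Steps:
y(l) = 2*l/(-74 + l) (y(l) = (2*l)/(-74 + l) = 2*l/(-74 + l))
X = 38/93 (X = 2*(-19)/(-74 - 19) = 2*(-19)/(-93) = 2*(-19)*(-1/93) = 38/93 ≈ 0.40860)
29099 - (8080/(-7194) + X/6557) = 29099 - (8080/(-7194) + (38/93)/6557) = 29099 - (8080*(-1/7194) + (38/93)*(1/6557)) = 29099 - (-4040/3597 + 38/609801) = 29099 - 1*(-273717706/243717133) = 29099 + 273717706/243717133 = 7092198570873/243717133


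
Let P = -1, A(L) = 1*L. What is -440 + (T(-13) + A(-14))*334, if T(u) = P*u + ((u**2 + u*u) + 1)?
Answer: 112452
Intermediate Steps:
A(L) = L
T(u) = 1 - u + 2*u**2 (T(u) = -u + ((u**2 + u*u) + 1) = -u + ((u**2 + u**2) + 1) = -u + (2*u**2 + 1) = -u + (1 + 2*u**2) = 1 - u + 2*u**2)
-440 + (T(-13) + A(-14))*334 = -440 + ((1 - 1*(-13) + 2*(-13)**2) - 14)*334 = -440 + ((1 + 13 + 2*169) - 14)*334 = -440 + ((1 + 13 + 338) - 14)*334 = -440 + (352 - 14)*334 = -440 + 338*334 = -440 + 112892 = 112452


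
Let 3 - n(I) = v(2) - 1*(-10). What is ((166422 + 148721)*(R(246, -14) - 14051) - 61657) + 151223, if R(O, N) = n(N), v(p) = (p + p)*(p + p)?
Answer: -4435233016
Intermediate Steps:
v(p) = 4*p² (v(p) = (2*p)*(2*p) = 4*p²)
n(I) = -23 (n(I) = 3 - (4*2² - 1*(-10)) = 3 - (4*4 + 10) = 3 - (16 + 10) = 3 - 1*26 = 3 - 26 = -23)
R(O, N) = -23
((166422 + 148721)*(R(246, -14) - 14051) - 61657) + 151223 = ((166422 + 148721)*(-23 - 14051) - 61657) + 151223 = (315143*(-14074) - 61657) + 151223 = (-4435322582 - 61657) + 151223 = -4435384239 + 151223 = -4435233016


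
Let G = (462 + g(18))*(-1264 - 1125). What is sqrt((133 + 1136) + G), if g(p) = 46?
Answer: I*sqrt(1212343) ≈ 1101.1*I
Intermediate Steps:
G = -1213612 (G = (462 + 46)*(-1264 - 1125) = 508*(-2389) = -1213612)
sqrt((133 + 1136) + G) = sqrt((133 + 1136) - 1213612) = sqrt(1269 - 1213612) = sqrt(-1212343) = I*sqrt(1212343)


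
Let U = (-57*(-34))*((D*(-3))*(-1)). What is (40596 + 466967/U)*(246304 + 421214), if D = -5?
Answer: 131240575247509/4845 ≈ 2.7088e+10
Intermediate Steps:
U = -29070 (U = (-57*(-34))*(-5*(-3)*(-1)) = 1938*(15*(-1)) = 1938*(-15) = -29070)
(40596 + 466967/U)*(246304 + 421214) = (40596 + 466967/(-29070))*(246304 + 421214) = (40596 + 466967*(-1/29070))*667518 = (40596 - 466967/29070)*667518 = (1179658753/29070)*667518 = 131240575247509/4845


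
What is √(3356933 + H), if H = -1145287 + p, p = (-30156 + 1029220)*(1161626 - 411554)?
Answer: √749372144254 ≈ 8.6566e+5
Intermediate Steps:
p = 749369932608 (p = 999064*750072 = 749369932608)
H = 749368787321 (H = -1145287 + 749369932608 = 749368787321)
√(3356933 + H) = √(3356933 + 749368787321) = √749372144254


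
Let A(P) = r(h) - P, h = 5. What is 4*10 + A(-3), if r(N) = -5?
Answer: 38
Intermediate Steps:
A(P) = -5 - P
4*10 + A(-3) = 4*10 + (-5 - 1*(-3)) = 40 + (-5 + 3) = 40 - 2 = 38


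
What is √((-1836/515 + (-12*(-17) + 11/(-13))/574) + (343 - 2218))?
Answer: I*√27737630302510310/3842930 ≈ 43.338*I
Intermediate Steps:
√((-1836/515 + (-12*(-17) + 11/(-13))/574) + (343 - 2218)) = √((-1836*1/515 + (204 + 11*(-1/13))*(1/574)) - 1875) = √((-1836/515 + (204 - 11/13)*(1/574)) - 1875) = √((-1836/515 + (2641/13)*(1/574)) - 1875) = √((-1836/515 + 2641/7462) - 1875) = √(-12340117/3842930 - 1875) = √(-7217833867/3842930) = I*√27737630302510310/3842930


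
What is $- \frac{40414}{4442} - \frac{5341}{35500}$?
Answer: $- \frac{729210861}{78845500} \approx -9.2486$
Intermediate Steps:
$- \frac{40414}{4442} - \frac{5341}{35500} = \left(-40414\right) \frac{1}{4442} - \frac{5341}{35500} = - \frac{20207}{2221} - \frac{5341}{35500} = - \frac{729210861}{78845500}$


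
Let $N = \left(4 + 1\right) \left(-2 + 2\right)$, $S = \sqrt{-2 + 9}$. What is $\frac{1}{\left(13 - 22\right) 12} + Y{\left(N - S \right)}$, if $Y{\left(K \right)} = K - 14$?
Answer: $- \frac{1513}{108} - \sqrt{7} \approx -16.655$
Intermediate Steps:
$S = \sqrt{7} \approx 2.6458$
$N = 0$ ($N = 5 \cdot 0 = 0$)
$Y{\left(K \right)} = -14 + K$
$\frac{1}{\left(13 - 22\right) 12} + Y{\left(N - S \right)} = \frac{1}{\left(13 - 22\right) 12} - \left(14 + \sqrt{7}\right) = \frac{1}{\left(-9\right) 12} - \left(14 + \sqrt{7}\right) = \frac{1}{-108} - \left(14 + \sqrt{7}\right) = - \frac{1}{108} - \left(14 + \sqrt{7}\right) = - \frac{1513}{108} - \sqrt{7}$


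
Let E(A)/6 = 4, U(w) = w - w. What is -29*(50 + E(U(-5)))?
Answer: -2146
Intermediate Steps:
U(w) = 0
E(A) = 24 (E(A) = 6*4 = 24)
-29*(50 + E(U(-5))) = -29*(50 + 24) = -29*74 = -2146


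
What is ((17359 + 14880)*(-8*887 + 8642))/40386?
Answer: 24920747/20193 ≈ 1234.1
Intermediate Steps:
((17359 + 14880)*(-8*887 + 8642))/40386 = (32239*(-7096 + 8642))*(1/40386) = (32239*1546)*(1/40386) = 49841494*(1/40386) = 24920747/20193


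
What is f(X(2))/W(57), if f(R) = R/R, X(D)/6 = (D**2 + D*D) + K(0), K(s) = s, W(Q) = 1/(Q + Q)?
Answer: 114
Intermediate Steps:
W(Q) = 1/(2*Q)
X(D) = 12*D**2 (X(D) = 6*((D**2 + D*D) + 0) = 6*((D**2 + D**2) + 0) = 6*(2*D**2 + 0) = 6*(2*D**2) = 12*D**2)
f(R) = 1
f(X(2))/W(57) = 1/((1/2)/57) = 1/((1/2)*(1/57)) = 1/(1/114) = 1*114 = 114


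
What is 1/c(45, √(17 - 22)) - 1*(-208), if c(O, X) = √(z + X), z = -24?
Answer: 208 + (-24 + I*√5)^(-½) ≈ 208.01 - 0.20346*I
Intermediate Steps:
c(O, X) = √(-24 + X)
1/c(45, √(17 - 22)) - 1*(-208) = 1/(√(-24 + √(17 - 22))) - 1*(-208) = 1/(√(-24 + √(-5))) + 208 = 1/(√(-24 + I*√5)) + 208 = (-24 + I*√5)^(-½) + 208 = 208 + (-24 + I*√5)^(-½)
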